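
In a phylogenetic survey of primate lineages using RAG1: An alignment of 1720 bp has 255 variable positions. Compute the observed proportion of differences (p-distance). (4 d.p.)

p = 255/1720 = 0.148255… ≈ 0.1483 (to 4 d.p.).

0.1483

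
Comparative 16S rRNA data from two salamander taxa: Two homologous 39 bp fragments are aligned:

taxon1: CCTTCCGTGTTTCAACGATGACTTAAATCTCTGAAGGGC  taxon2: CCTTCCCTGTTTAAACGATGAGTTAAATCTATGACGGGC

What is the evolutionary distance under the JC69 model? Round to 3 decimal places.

0.141

The sequences differ at 5 of 39 sites (7, 13, 22, 31, 35), so p = 5/39 ≈ 0.128205.
d = −(3/4) ln(1 − 4p/3) = −0.75 ln(1 − 0.17094) = −0.75 ln(0.82906)
  = −0.75 × (-0.187463) = 0.140597 substitutions/site.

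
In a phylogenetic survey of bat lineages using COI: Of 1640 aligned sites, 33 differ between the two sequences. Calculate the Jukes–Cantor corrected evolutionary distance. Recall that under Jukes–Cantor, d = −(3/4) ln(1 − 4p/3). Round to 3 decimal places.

0.020

p = 33/1640 ≈ 0.020122.
d = −(3/4) ln(1 − 4p/3) = −0.75 ln(1 − 0.026829) = −0.75 ln(0.973171)
  = −0.75 × (-0.027195) = 0.020396 substitutions/site.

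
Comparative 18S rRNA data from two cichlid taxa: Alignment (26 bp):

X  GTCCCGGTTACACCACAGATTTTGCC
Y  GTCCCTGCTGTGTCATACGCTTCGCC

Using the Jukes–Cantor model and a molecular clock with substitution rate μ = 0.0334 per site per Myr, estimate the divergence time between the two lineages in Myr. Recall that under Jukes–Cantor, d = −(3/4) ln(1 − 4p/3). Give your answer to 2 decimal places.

9.32

The sequences differ at 11 of 26 sites, so p = 11/26 ≈ 0.423077.
d = −(3/4) ln(1 − 4p/3) = −0.75 ln(1 − 0.564103) = −0.75 ln(0.435897)
  = −0.75 × (-0.830349) = 0.622762 substitutions/site.
Under a molecular clock d = 2μt, so t = d/(2μ) = 0.622762 / (2 × 0.0334) = 9.32 Myr.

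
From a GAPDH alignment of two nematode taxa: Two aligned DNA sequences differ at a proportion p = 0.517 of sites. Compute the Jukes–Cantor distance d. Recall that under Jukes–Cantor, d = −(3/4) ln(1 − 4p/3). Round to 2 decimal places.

d = −(3/4) ln(1 − 4p/3) = −0.75 ln(1 − 0.689333) = −0.75 ln(0.310667)
  = −0.75 × (-1.169034) = 0.876776 substitutions/site.

0.88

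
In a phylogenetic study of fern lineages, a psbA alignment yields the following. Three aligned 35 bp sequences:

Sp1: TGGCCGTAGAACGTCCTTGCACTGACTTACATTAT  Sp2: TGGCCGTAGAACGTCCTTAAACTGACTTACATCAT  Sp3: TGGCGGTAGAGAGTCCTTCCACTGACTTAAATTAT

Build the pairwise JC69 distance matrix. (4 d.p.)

Sp1–Sp2: 3/35 sites differ → p ≈ 0.085714, d = −0.75 ln(1 − 0.114285) = 0.091020 ≈ 0.0910.
Sp1–Sp3: 5/35 sites differ → p ≈ 0.142857, d = −0.75 ln(1 − 0.190476) = 0.158482 ≈ 0.1585.
Sp2–Sp3: 7/35 sites differ → p = 0.2, d = −0.75 ln(1 − 0.266667) = 0.232617 ≈ 0.2326.

d(Sp1,Sp2) = 0.0910, d(Sp1,Sp3) = 0.1585, d(Sp2,Sp3) = 0.2326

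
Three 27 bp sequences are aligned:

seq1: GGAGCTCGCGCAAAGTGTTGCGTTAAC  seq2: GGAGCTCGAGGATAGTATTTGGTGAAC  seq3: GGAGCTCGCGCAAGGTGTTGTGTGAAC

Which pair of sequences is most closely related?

seq1–seq2: 7/27 differ, p = 0.259, d = 0.318.
seq1–seq3: 3/27 differ, p = 0.111, d = 0.120.
seq2–seq3: 7/27 differ, p = 0.259, d = 0.318.
The smallest distance is between seq1 and seq3.

seq1 and seq3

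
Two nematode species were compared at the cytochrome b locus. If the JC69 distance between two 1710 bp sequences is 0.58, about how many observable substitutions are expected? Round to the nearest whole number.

691

Invert JC69: p = (3/4)(1 − e^(−4d/3)) = 0.75 × (1 − e^(-0.773333)) = 0.75 × (1 − 0.461472) = 0.403896.
Expected differing sites = pL ≈ 0.403896 × 1710 = 690.66216 ≈ 691.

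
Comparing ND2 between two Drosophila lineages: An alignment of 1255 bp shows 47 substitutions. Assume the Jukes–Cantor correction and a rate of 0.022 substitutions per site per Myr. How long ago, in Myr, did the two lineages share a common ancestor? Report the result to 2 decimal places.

p = 47/1255 ≈ 0.03745.
d = −(3/4) ln(1 − 4p/3) = −0.75 ln(1 − 0.049933) = −0.75 ln(0.950067)
  = −0.75 × (-0.051223) = 0.038417 substitutions/site.
Under a molecular clock d = 2μt, so t = d/(2μ) = 0.038417 / (2 × 0.022) = 0.87 Myr.

0.87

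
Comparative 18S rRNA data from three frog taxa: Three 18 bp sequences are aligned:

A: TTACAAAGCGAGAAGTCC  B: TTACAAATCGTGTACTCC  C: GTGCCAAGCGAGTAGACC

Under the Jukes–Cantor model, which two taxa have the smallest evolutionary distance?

A and B

A–B: 4/18 differ, p = 0.222, d = 0.264.
A–C: 5/18 differ, p = 0.278, d = 0.347.
B–C: 7/18 differ, p = 0.389, d = 0.548.
The smallest distance is between A and B.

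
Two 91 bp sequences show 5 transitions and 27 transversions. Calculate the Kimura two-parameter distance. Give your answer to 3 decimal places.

P = 5/91 ≈ 0.054945 and Q = 27/91 ≈ 0.296703.
Under the Kimura two-parameter model, d = −½ ln(1 − 2P − Q) − ¼ ln(1 − 2Q).
1 − 2P − Q = 0.593407, giving −½ ln(0.593407) = 0.260937.
1 − 2Q = 0.406594, giving −¼ ln(0.406594) = 0.224985.
d = 0.260937 + 0.224985 = 0.485922.

0.486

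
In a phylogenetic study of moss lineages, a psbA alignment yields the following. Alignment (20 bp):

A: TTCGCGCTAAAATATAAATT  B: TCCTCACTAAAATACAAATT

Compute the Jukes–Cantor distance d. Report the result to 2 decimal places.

0.23

The sequences differ at 4 of 20 sites (2, 4, 6, 15), so p = 4/20 = 0.2.
d = −(3/4) ln(1 − 4p/3) = −0.75 ln(1 − 0.266667) = −0.75 ln(0.733333)
  = −0.75 × (-0.310155) = 0.232616 substitutions/site.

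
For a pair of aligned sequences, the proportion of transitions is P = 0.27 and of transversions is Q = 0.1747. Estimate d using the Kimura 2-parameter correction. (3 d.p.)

0.735

Under the Kimura two-parameter model, d = −½ ln(1 − 2P − Q) − ¼ ln(1 − 2Q).
1 − 2P − Q = 0.2853, giving −½ ln(0.2853) = 0.627107.
1 − 2Q = 0.6506, giving −¼ ln(0.6506) = 0.107465.
d = 0.627107 + 0.107465 = 0.734572.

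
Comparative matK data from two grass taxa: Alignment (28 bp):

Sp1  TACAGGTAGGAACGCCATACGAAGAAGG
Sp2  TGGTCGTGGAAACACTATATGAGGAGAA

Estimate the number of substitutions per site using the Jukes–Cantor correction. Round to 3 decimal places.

The sequences differ at 13 of 28 sites, so p = 13/28 ≈ 0.464286.
d = −(3/4) ln(1 − 4p/3) = −0.75 ln(1 − 0.619048) = −0.75 ln(0.380952)
  = −0.75 × (-0.965082) = 0.723812 substitutions/site.

0.724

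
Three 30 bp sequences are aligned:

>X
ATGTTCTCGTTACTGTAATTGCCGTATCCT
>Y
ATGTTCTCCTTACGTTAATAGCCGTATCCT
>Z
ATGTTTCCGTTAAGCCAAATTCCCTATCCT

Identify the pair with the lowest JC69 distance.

X–Y: 4/30 differ, p = 0.133, d = 0.147.
X–Z: 9/30 differ, p = 0.300, d = 0.383.
Y–Z: 10/30 differ, p = 0.333, d = 0.441.
The smallest distance is between X and Y.

X and Y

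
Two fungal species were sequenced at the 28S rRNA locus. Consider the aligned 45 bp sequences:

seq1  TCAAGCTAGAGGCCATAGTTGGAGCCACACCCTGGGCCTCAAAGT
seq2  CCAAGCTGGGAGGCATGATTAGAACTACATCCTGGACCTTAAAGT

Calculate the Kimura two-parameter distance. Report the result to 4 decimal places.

Of 45 sites, 12 differences are transitions and 1 are transversions, so P = 12/45 ≈ 0.266667 and Q = 1/45 ≈ 0.022222.
Under the Kimura two-parameter model, d = −½ ln(1 − 2P − Q) − ¼ ln(1 − 2Q).
1 − 2P − Q = 0.444444, giving −½ ln(0.444444) = 0.405466.
1 − 2Q = 0.955556, giving −¼ ln(0.955556) = 0.011365.
d = 0.405466 + 0.011365 = 0.416831.

0.4168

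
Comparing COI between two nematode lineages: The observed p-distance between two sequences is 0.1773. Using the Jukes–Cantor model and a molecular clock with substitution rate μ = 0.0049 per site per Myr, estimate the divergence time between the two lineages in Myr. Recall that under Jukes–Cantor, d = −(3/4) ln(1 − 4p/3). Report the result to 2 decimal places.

d = −(3/4) ln(1 − 4p/3) = −0.75 ln(1 − 0.2364) = −0.75 ln(0.7636)
  = −0.75 × (-0.269711) = 0.202283 substitutions/site.
Under a molecular clock d = 2μt, so t = d/(2μ) = 0.202283 / (2 × 0.0049) = 20.64 Myr.

20.64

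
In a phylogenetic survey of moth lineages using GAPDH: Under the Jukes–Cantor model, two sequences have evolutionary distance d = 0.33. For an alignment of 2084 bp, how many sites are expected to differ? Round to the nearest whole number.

556

Invert JC69: p = (3/4)(1 − e^(−4d/3)) = 0.75 × (1 − e^(-0.44)) = 0.75 × (1 − 0.644036) = 0.266973.
Expected differing sites = pL ≈ 0.266973 × 2084 = 556.371732 ≈ 556.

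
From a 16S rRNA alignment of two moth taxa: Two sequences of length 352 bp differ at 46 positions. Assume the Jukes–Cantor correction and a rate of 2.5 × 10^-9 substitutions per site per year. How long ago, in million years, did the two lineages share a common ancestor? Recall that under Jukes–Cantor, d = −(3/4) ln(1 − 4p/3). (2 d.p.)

p = 46/352 ≈ 0.130682.
d = −(3/4) ln(1 − 4p/3) = −0.75 ln(1 − 0.174243) = −0.75 ln(0.825757)
  = −0.75 × (-0.191455) = 0.143591 substitutions/site.
Under a molecular clock d = 2μt, so t = d/(2μ) = 0.143591 / (2 × 2.5 × 10^-9) = 28.72 million years.

28.72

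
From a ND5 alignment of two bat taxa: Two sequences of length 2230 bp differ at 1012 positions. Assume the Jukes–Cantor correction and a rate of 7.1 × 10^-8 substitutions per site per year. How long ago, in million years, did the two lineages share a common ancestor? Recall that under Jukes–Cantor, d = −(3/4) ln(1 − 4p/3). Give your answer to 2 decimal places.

p = 1012/2230 ≈ 0.453812.
d = −(3/4) ln(1 − 4p/3) = −0.75 ln(1 − 0.605083) = −0.75 ln(0.394917)
  = −0.75 × (-0.929080) = 0.696810 substitutions/site.
Under a molecular clock d = 2μt, so t = d/(2μ) = 0.696810 / (2 × 7.1 × 10^-8) = 4.91 million years.

4.91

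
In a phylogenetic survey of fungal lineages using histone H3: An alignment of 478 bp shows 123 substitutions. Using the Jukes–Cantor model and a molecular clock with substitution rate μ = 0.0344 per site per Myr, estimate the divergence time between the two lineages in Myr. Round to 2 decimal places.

p = 123/478 ≈ 0.257322.
d = −(3/4) ln(1 − 4p/3) = −0.75 ln(1 − 0.343096) = −0.75 ln(0.656904)
  = −0.75 × (-0.420217) = 0.315163 substitutions/site.
Under a molecular clock d = 2μt, so t = d/(2μ) = 0.315163 / (2 × 0.0344) = 4.58 Myr.

4.58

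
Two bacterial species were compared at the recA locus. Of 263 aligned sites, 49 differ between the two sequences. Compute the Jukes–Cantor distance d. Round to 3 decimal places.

0.214

p = 49/263 ≈ 0.186312.
d = −(3/4) ln(1 − 4p/3) = −0.75 ln(1 − 0.248416) = −0.75 ln(0.751584)
  = −0.75 × (-0.285572) = 0.214179 substitutions/site.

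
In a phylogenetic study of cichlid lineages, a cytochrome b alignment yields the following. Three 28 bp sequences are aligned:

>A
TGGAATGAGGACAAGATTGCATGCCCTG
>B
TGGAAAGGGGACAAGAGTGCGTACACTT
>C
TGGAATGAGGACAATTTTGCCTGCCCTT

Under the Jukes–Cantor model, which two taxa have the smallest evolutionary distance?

A–B: 7/28 differ, p = 0.250, d = 0.304.
A–C: 4/28 differ, p = 0.143, d = 0.158.
B–C: 8/28 differ, p = 0.286, d = 0.360.
The smallest distance is between A and C.

A and C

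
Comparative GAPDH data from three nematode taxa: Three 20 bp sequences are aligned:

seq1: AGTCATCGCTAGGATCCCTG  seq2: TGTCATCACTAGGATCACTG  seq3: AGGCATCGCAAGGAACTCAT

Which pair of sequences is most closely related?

seq1 and seq2

seq1–seq2: 3/20 differ, p = 0.150, d = 0.167.
seq1–seq3: 6/20 differ, p = 0.300, d = 0.383.
seq2–seq3: 8/20 differ, p = 0.400, d = 0.572.
The smallest distance is between seq1 and seq2.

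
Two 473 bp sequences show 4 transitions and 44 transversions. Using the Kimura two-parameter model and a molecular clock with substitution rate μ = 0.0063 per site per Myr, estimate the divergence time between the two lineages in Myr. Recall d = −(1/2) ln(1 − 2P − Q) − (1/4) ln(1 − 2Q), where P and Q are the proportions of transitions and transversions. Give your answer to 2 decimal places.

P = 4/473 ≈ 0.008457 and Q = 44/473 ≈ 0.093023.
Under the Kimura two-parameter model, d = −½ ln(1 − 2P − Q) − ¼ ln(1 − 2Q).
1 − 2P − Q = 0.890063, giving −½ ln(0.890063) = 0.058232.
1 − 2Q = 0.813954, giving −¼ ln(0.813954) = 0.051463.
d = 0.058232 + 0.051463 = 0.109695.
Under a molecular clock d = 2μt, so t = d/(2μ) = 0.109695 / (2 × 0.0063) = 8.71 Myr.

8.71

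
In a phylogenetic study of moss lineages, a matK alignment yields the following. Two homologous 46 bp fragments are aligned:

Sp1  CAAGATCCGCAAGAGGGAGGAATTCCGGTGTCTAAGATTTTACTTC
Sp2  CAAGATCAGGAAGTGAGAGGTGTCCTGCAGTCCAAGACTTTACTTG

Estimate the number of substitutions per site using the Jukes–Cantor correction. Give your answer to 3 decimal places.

The sequences differ at 13 of 46 sites, so p = 13/46 ≈ 0.282609.
d = −(3/4) ln(1 − 4p/3) = −0.75 ln(1 − 0.376812) = −0.75 ln(0.623188)
  = −0.75 × (-0.472907) = 0.354680 substitutions/site.

0.355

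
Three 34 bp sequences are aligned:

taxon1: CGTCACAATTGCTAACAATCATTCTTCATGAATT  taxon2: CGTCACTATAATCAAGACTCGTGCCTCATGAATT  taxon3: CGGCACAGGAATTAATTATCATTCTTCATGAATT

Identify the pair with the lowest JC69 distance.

taxon1–taxon2: 10/34 differ, p = 0.294, d = 0.373.
taxon1–taxon3: 8/34 differ, p = 0.235, d = 0.282.
taxon2–taxon3: 11/34 differ, p = 0.324, d = 0.423.
The smallest distance is between taxon1 and taxon3.

taxon1 and taxon3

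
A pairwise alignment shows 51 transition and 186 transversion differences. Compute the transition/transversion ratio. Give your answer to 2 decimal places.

0.27

R = 51/186 = 0.274193… ≈ 0.27 (to 2 d.p.).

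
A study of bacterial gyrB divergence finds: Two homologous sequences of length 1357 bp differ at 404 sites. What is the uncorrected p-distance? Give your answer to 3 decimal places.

p = 404/1357 = 0.297715… ≈ 0.298 (to 3 d.p.).

0.298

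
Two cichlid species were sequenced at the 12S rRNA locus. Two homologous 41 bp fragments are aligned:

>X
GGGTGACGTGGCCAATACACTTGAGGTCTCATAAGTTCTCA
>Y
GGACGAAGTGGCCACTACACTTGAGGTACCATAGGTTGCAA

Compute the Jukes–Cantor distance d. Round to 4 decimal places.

0.2950

The sequences differ at 10 of 41 sites (3, 4, 7, 15, 28, 29, 34, 38, 39, 40), so p = 10/41 ≈ 0.243902.
d = −(3/4) ln(1 − 4p/3) = −0.75 ln(1 − 0.325203) = −0.75 ln(0.674797)
  = −0.75 × (-0.393343) = 0.295007 substitutions/site.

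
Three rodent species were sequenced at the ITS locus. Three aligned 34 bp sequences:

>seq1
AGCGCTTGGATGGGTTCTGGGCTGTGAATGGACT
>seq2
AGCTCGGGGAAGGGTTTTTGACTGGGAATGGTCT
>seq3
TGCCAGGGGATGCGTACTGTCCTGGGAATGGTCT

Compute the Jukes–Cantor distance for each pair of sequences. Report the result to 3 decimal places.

d(seq1,seq2) = 0.326, d(seq1,seq3) = 0.423, d(seq2,seq3) = 0.373

seq1–seq2: 9/34 sites differ → p ≈ 0.264706, d = −0.75 ln(1 − 0.352941) = 0.326488 ≈ 0.326.
seq1–seq3: 11/34 sites differ → p ≈ 0.323529, d = −0.75 ln(1 − 0.431372) = 0.423397 ≈ 0.423.
seq2–seq3: 10/34 sites differ → p ≈ 0.294118, d = −0.75 ln(1 − 0.392157) = 0.373379 ≈ 0.373.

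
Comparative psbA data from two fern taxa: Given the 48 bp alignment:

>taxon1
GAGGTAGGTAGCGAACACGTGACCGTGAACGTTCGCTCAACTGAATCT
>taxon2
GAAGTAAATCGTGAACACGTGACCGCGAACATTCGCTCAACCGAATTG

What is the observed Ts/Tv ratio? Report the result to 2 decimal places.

Transitions are A↔G and C↔T; transversions are all other mismatches.
Transitions: 8. Transversions: 2.
R = 8/2 = 4.00.

4.00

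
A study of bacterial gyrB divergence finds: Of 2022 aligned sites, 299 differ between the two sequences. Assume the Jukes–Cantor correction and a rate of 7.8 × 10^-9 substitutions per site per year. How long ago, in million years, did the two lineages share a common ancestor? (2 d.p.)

p = 299/2022 ≈ 0.147873.
d = −(3/4) ln(1 − 4p/3) = −0.75 ln(1 − 0.197164) = −0.75 ln(0.802836)
  = −0.75 × (-0.219605) = 0.164704 substitutions/site.
Under a molecular clock d = 2μt, so t = d/(2μ) = 0.164704 / (2 × 7.8 × 10^-9) = 10.56 million years.

10.56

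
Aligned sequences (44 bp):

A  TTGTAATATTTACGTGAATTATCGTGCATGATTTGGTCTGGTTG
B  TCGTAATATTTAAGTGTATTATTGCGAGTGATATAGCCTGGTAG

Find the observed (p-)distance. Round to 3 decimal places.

The sequences differ at 11 of 44 positions.
p = 11/44 = 0.250.

0.250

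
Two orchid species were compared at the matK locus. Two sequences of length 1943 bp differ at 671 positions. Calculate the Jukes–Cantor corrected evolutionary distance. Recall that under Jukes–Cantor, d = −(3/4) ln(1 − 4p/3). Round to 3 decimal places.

0.463

p = 671/1943 ≈ 0.345342.
d = −(3/4) ln(1 − 4p/3) = −0.75 ln(1 − 0.460456) = −0.75 ln(0.539544)
  = −0.75 × (-0.617031) = 0.462773 substitutions/site.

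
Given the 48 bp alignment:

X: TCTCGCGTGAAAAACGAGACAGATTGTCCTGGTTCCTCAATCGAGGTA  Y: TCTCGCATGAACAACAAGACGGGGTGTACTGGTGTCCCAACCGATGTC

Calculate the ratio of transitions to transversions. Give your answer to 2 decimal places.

Transitions are A↔G and C↔T; transversions are all other mismatches.
Transitions: 7. Transversions: 6.
R = 7/6 = 1.166666… ≈ 1.17 (to 2 d.p.).

1.17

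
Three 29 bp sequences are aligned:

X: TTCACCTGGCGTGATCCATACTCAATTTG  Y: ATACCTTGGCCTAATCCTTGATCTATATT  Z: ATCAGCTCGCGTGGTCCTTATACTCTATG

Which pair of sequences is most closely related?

X–Y: 12/29 differ, p = 0.414, d = 0.602.
X–Z: 10/29 differ, p = 0.345, d = 0.462.
Y–Z: 13/29 differ, p = 0.448, d = 0.683.
The smallest distance is between X and Z.

X and Z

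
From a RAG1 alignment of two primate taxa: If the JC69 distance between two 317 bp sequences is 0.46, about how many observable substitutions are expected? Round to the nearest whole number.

Invert JC69: p = (3/4)(1 − e^(−4d/3)) = 0.75 × (1 − e^(-0.613333)) = 0.75 × (1 − 0.541543) = 0.343843.
Expected differing sites = pL ≈ 0.343843 × 317 = 108.998231 ≈ 109.

109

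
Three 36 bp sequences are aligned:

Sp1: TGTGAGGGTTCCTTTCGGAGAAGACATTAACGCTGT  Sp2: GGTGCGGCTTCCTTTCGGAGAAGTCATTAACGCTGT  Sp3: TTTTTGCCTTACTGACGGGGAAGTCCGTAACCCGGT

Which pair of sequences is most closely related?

Sp1–Sp2: 4/36 differ, p = 0.111, d = 0.120.
Sp1–Sp3: 14/36 differ, p = 0.389, d = 0.548.
Sp2–Sp3: 13/36 differ, p = 0.361, d = 0.493.
The smallest distance is between Sp1 and Sp2.

Sp1 and Sp2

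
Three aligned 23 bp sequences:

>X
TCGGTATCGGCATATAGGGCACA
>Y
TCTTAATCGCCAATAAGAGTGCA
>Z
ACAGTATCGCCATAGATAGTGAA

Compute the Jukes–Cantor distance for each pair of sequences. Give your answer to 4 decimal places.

X–Y: 10/23 sites differ → p ≈ 0.434783, d = −0.75 ln(1 − 0.579711) = 0.650110 ≈ 0.6501.
X–Z: 9/23 sites differ → p ≈ 0.391304, d = −0.75 ln(1 − 0.521739) = 0.553199 ≈ 0.5532.
Y–Z: 9/23 sites differ → p ≈ 0.391304, d = −0.75 ln(1 − 0.521739) = 0.553199 ≈ 0.5532.

d(X,Y) = 0.6501, d(X,Z) = 0.5532, d(Y,Z) = 0.5532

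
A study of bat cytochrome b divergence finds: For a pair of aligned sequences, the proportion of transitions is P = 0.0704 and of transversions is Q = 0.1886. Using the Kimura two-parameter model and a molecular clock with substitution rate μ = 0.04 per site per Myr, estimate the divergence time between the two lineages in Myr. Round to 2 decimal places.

Under the Kimura two-parameter model, d = −½ ln(1 − 2P − Q) − ¼ ln(1 − 2Q).
1 − 2P − Q = 0.6706, giving −½ ln(0.6706) = 0.199791.
1 − 2Q = 0.6228, giving −¼ ln(0.6228) = 0.118382.
d = 0.199791 + 0.118382 = 0.318173.
Under a molecular clock d = 2μt, so t = d/(2μ) = 0.318173 / (2 × 0.04) = 3.98 Myr.

3.98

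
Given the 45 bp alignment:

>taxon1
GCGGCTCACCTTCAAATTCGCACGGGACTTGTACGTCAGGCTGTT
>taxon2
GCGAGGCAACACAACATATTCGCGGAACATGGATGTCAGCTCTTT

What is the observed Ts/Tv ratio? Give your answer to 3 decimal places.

Transitions are A↔G and C↔T; transversions are all other mismatches.
Transitions: 8. Transversions: 12.
R = 8/12 = 0.666666… ≈ 0.667 (to 3 d.p.).

0.667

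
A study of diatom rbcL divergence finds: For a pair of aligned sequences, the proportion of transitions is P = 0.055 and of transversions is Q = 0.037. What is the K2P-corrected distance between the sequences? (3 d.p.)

0.099

Under the Kimura two-parameter model, d = −½ ln(1 − 2P − Q) − ¼ ln(1 − 2Q).
1 − 2P − Q = 0.853, giving −½ ln(0.853) = 0.079498.
1 − 2Q = 0.926, giving −¼ ln(0.926) = 0.019220.
d = 0.079498 + 0.019220 = 0.098718.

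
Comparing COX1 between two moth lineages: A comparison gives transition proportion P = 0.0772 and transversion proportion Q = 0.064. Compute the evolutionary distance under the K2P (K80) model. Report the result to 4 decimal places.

Under the Kimura two-parameter model, d = −½ ln(1 − 2P − Q) − ¼ ln(1 − 2Q).
1 − 2P − Q = 0.7816, giving −½ ln(0.7816) = 0.123206.
1 − 2Q = 0.872, giving −¼ ln(0.872) = 0.034241.
d = 0.123206 + 0.034241 = 0.157447.

0.1574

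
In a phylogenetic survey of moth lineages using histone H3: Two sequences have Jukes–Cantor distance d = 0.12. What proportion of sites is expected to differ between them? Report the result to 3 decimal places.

p = (3/4)(1 − e^(−4d/3)) = 0.75 × (1 − e^(-0.16)) = 0.75 × (1 − 0.852144) = 0.110892.

0.111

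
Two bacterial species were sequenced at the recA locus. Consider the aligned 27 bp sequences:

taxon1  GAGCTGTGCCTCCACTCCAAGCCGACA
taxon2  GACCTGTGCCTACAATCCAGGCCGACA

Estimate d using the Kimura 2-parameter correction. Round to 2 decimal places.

0.17

Of 27 sites, 1 differences are transitions and 3 are transversions, so P = 1/27 ≈ 0.037037 and Q = 3/27 ≈ 0.111111.
Under the Kimura two-parameter model, d = −½ ln(1 − 2P − Q) − ¼ ln(1 − 2Q).
1 − 2P − Q = 0.814815, giving −½ ln(0.814815) = 0.102397.
1 − 2Q = 0.777778, giving −¼ ln(0.777778) = 0.062829.
d = 0.102397 + 0.062829 = 0.165226.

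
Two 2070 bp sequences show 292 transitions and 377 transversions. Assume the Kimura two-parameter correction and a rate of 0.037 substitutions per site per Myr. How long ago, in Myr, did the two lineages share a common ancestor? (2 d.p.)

5.75

P = 292/2070 ≈ 0.141063 and Q = 377/2070 ≈ 0.182126.
Under the Kimura two-parameter model, d = −½ ln(1 − 2P − Q) − ¼ ln(1 − 2Q).
1 − 2P − Q = 0.535748, giving −½ ln(0.535748) = 0.312046.
1 − 2Q = 0.635748, giving −¼ ln(0.635748) = 0.113238.
d = 0.312046 + 0.113238 = 0.425284.
Under a molecular clock d = 2μt, so t = d/(2μ) = 0.425284 / (2 × 0.037) = 5.75 Myr.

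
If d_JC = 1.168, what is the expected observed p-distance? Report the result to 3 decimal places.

p = (3/4)(1 − e^(−4d/3)) = 0.75 × (1 − e^(-1.557333)) = 0.75 × (1 − 0.210697) = 0.591977.

0.592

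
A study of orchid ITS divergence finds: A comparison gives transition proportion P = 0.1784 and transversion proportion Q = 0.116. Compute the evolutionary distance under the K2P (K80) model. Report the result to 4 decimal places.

Under the Kimura two-parameter model, d = −½ ln(1 − 2P − Q) − ¼ ln(1 − 2Q).
1 − 2P − Q = 0.5272, giving −½ ln(0.5272) = 0.320088.
1 − 2Q = 0.768, giving −¼ ln(0.768) = 0.065991.
d = 0.320088 + 0.065991 = 0.386079.

0.3861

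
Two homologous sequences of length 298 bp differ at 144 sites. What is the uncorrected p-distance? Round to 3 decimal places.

p = 144/298 = 0.483221… ≈ 0.483 (to 3 d.p.).

0.483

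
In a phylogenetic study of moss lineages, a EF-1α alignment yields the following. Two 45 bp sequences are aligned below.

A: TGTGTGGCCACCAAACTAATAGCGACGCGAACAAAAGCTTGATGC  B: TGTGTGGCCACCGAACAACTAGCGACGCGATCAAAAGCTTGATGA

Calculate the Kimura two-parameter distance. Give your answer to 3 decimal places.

Of 45 sites, 1 differences are transitions and 4 are transversions, so P = 1/45 ≈ 0.022222 and Q = 4/45 ≈ 0.088889.
Under the Kimura two-parameter model, d = −½ ln(1 − 2P − Q) − ¼ ln(1 − 2Q).
1 − 2P − Q = 0.866667, giving −½ ln(0.866667) = 0.071550.
1 − 2Q = 0.822222, giving −¼ ln(0.822222) = 0.048936.
d = 0.071550 + 0.048936 = 0.120486.

0.120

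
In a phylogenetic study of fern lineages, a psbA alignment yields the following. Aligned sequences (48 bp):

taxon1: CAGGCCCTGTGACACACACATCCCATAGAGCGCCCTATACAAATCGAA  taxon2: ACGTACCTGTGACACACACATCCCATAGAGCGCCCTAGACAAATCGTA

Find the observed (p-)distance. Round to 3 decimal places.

The sequences differ at 6 of 48 positions (sites 1, 2, 4, 5, 38, 47).
p = 6/48 = 0.125.

0.125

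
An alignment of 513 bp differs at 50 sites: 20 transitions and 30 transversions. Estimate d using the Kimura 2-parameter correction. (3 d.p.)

P = 20/513 ≈ 0.038986 and Q = 30/513 ≈ 0.05848.
Under the Kimura two-parameter model, d = −½ ln(1 − 2P − Q) − ¼ ln(1 − 2Q).
1 − 2P − Q = 0.863548, giving −½ ln(0.863548) = 0.073353.
1 − 2Q = 0.88304, giving −¼ ln(0.88304) = 0.031096.
d = 0.073353 + 0.031096 = 0.104449.

0.104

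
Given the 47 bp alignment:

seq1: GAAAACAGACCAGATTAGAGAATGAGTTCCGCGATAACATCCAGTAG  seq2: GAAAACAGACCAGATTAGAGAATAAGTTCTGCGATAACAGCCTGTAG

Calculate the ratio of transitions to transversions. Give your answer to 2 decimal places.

Transitions are A↔G and C↔T; transversions are all other mismatches.
Transitions: 2. Transversions: 2.
R = 2/2 = 1.00.

1.00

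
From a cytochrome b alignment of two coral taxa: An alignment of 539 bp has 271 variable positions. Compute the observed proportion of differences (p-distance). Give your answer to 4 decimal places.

0.5028

p = 271/539 = 0.502782… ≈ 0.5028 (to 4 d.p.).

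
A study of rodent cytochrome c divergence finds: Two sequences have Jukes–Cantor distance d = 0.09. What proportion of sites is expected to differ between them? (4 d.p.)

0.0848

p = (3/4)(1 − e^(−4d/3)) = 0.75 × (1 − e^(-0.12)) = 0.75 × (1 − 0.886920) = 0.084810.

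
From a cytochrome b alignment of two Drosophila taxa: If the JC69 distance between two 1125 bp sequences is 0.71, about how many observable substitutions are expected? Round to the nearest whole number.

Invert JC69: p = (3/4)(1 − e^(−4d/3)) = 0.75 × (1 − e^(-0.946667)) = 0.75 × (1 − 0.388032) = 0.458976.
Expected differing sites = pL ≈ 0.458976 × 1125 = 516.348 ≈ 516.

516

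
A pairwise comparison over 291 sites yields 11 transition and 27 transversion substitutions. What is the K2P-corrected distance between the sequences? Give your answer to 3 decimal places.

P = 11/291 ≈ 0.037801 and Q = 27/291 ≈ 0.092784.
Under the Kimura two-parameter model, d = −½ ln(1 − 2P − Q) − ¼ ln(1 − 2Q).
1 − 2P − Q = 0.831614, giving −½ ln(0.831614) = 0.092193.
1 − 2Q = 0.814432, giving −¼ ln(0.814432) = 0.051316.
d = 0.092193 + 0.051316 = 0.143509.

0.144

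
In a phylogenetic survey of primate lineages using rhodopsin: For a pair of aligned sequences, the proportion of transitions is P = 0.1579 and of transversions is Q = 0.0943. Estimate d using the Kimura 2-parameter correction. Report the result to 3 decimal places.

Under the Kimura two-parameter model, d = −½ ln(1 − 2P − Q) − ¼ ln(1 − 2Q).
1 − 2P − Q = 0.5899, giving −½ ln(0.5899) = 0.263901.
1 − 2Q = 0.8114, giving −¼ ln(0.8114) = 0.052249.
d = 0.263901 + 0.052249 = 0.316150.

0.316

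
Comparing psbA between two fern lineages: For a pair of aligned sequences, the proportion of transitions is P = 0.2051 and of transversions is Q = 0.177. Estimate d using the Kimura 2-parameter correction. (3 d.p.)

Under the Kimura two-parameter model, d = −½ ln(1 − 2P − Q) − ¼ ln(1 − 2Q).
1 − 2P − Q = 0.4128, giving −½ ln(0.4128) = 0.442396.
1 − 2Q = 0.646, giving −¼ ln(0.646) = 0.109239.
d = 0.442396 + 0.109239 = 0.551635.

0.552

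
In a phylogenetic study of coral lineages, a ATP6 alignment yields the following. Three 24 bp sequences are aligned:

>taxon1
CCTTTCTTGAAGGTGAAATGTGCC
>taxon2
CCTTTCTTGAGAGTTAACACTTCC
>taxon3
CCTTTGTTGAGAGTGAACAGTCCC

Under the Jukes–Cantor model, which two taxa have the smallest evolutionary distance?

taxon1–taxon2: 7/24 differ, p = 0.292, d = 0.369.
taxon1–taxon3: 6/24 differ, p = 0.250, d = 0.304.
taxon2–taxon3: 4/24 differ, p = 0.167, d = 0.188.
The smallest distance is between taxon2 and taxon3.

taxon2 and taxon3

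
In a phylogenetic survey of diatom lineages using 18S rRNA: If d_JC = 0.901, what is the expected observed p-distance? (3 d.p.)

0.524

p = (3/4)(1 − e^(−4d/3)) = 0.75 × (1 − e^(-1.201333)) = 0.75 × (1 − 0.300793) = 0.524405.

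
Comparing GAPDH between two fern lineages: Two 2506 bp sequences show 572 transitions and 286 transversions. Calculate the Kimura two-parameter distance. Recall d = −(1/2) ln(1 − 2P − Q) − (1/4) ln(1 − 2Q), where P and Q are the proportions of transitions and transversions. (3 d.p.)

0.487

P = 572/2506 ≈ 0.228252 and Q = 286/2506 ≈ 0.114126.
Under the Kimura two-parameter model, d = −½ ln(1 − 2P − Q) − ¼ ln(1 − 2Q).
1 − 2P − Q = 0.42937, giving −½ ln(0.42937) = 0.422718.
1 − 2Q = 0.771748, giving −¼ ln(0.771748) = 0.064774.
d = 0.422718 + 0.064774 = 0.487492.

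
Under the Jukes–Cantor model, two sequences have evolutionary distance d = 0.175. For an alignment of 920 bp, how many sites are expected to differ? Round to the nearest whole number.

144

Invert JC69: p = (3/4)(1 − e^(−4d/3)) = 0.75 × (1 − e^(-0.233333)) = 0.75 × (1 − 0.791890) = 0.156083.
Expected differing sites = pL ≈ 0.156083 × 920 = 143.59636 ≈ 144.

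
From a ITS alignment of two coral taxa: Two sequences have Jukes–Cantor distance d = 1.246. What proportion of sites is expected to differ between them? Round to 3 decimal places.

p = (3/4)(1 − e^(−4d/3)) = 0.75 × (1 − e^(-1.661333)) = 0.75 × (1 − 0.189886) = 0.607586.

0.608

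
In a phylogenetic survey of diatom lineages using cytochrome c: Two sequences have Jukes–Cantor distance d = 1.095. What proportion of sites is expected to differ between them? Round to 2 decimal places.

0.58

p = (3/4)(1 − e^(−4d/3)) = 0.75 × (1 − e^(-1.46)) = 0.75 × (1 − 0.232236) = 0.575823.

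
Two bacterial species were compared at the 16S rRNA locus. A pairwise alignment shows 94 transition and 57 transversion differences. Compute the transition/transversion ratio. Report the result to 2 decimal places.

R = 94/57 = 1.649122… ≈ 1.65 (to 2 d.p.).

1.65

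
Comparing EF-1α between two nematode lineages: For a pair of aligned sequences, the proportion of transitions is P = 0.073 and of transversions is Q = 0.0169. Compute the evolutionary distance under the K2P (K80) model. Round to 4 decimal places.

Under the Kimura two-parameter model, d = −½ ln(1 − 2P − Q) − ¼ ln(1 − 2Q).
1 − 2P − Q = 0.8371, giving −½ ln(0.8371) = 0.088906.
1 − 2Q = 0.9662, giving −¼ ln(0.9662) = 0.008596.
d = 0.088906 + 0.008596 = 0.097502.

0.0975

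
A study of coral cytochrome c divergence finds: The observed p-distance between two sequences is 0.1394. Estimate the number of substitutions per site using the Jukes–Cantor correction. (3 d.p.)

0.154

d = −(3/4) ln(1 − 4p/3) = −0.75 ln(1 − 0.185867) = −0.75 ln(0.814133)
  = −0.75 × (-0.205632) = 0.154224 substitutions/site.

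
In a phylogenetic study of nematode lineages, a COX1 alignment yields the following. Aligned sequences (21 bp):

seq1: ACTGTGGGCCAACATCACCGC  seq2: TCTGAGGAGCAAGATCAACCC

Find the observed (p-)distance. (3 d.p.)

The sequences differ at 7 of 21 positions (sites 1, 5, 8, 9, 13, 18, 20).
p = 7/21 = 0.333333… ≈ 0.333 (to 3 d.p.).

0.333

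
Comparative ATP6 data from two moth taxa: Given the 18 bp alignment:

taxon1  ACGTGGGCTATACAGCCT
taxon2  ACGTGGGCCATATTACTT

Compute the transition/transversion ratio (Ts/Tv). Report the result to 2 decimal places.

4.00

Transitions are A↔G and C↔T; transversions are all other mismatches.
Transitions: 4. Transversions: 1.
R = 4/1 = 4.00.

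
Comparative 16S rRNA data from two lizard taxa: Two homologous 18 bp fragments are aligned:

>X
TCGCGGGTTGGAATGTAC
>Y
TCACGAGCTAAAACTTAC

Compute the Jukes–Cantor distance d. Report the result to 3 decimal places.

The sequences differ at 7 of 18 sites (3, 6, 8, 10, 11, 14, 15), so p = 7/18 ≈ 0.388889.
d = −(3/4) ln(1 − 4p/3) = −0.75 ln(1 − 0.518519) = −0.75 ln(0.481481)
  = −0.75 × (-0.730889) = 0.548167 substitutions/site.

0.548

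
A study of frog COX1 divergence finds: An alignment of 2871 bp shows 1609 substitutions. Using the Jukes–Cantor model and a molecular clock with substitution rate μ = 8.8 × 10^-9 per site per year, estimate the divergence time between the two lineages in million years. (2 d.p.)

p = 1609/2871 ≈ 0.560432.
d = −(3/4) ln(1 − 4p/3) = −0.75 ln(1 − 0.747243) = −0.75 ln(0.252757)
  = −0.75 × (-1.375327) = 1.031495 substitutions/site.
Under a molecular clock d = 2μt, so t = d/(2μ) = 1.031495 / (2 × 8.8 × 10^-9) = 58.61 million years.

58.61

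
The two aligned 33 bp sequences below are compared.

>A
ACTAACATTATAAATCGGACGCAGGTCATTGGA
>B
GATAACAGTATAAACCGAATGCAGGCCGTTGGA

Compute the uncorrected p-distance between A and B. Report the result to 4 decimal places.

The sequences differ at 8 of 33 positions (sites 1, 2, 8, 15, 18, 20, 26, 28).
p = 8/33 = 0.242424… ≈ 0.2424 (to 4 d.p.).

0.2424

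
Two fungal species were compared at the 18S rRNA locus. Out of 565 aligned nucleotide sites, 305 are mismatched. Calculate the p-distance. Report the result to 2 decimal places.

p = 305/565 = 0.539823… ≈ 0.54 (to 2 d.p.).

0.54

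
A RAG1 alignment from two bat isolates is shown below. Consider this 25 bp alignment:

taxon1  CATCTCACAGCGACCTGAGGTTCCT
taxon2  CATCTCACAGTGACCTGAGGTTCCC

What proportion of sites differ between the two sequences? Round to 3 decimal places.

The sequences differ at 2 of 25 positions (sites 11, 25).
p = 2/25 = 0.080.

0.080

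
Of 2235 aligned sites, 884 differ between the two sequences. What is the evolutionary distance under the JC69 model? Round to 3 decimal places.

0.562

p = 884/2235 ≈ 0.395526.
d = −(3/4) ln(1 − 4p/3) = −0.75 ln(1 − 0.527368) = −0.75 ln(0.472632)
  = −0.75 × (-0.749438) = 0.562079 substitutions/site.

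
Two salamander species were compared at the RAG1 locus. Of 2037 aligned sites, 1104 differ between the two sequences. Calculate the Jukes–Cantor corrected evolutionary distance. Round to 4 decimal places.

p = 1104/2037 ≈ 0.541973.
d = −(3/4) ln(1 − 4p/3) = −0.75 ln(1 − 0.722631) = −0.75 ln(0.277369)
  = −0.75 × (-1.282407) = 0.961805 substitutions/site.

0.9618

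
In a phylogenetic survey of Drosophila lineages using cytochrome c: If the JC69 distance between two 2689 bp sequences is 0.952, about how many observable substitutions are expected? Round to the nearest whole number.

Invert JC69: p = (3/4)(1 − e^(−4d/3)) = 0.75 × (1 − e^(-1.269333)) = 0.75 × (1 − 0.281019) = 0.539236.
Expected differing sites = pL ≈ 0.539236 × 2689 = 1450.005604 ≈ 1450.

1450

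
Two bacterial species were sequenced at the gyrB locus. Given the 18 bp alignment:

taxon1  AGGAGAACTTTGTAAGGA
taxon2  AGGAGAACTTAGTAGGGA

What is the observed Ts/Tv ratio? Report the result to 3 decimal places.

Transitions are A↔G and C↔T; transversions are all other mismatches.
Transitions: 1. Transversions: 1.
R = 1/1 = 1.000.

1.000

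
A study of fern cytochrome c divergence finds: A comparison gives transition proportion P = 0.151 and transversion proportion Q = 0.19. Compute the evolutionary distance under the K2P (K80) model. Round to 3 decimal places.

0.458

Under the Kimura two-parameter model, d = −½ ln(1 − 2P − Q) − ¼ ln(1 − 2Q).
1 − 2P − Q = 0.508, giving −½ ln(0.508) = 0.338637.
1 − 2Q = 0.62, giving −¼ ln(0.62) = 0.119509.
d = 0.338637 + 0.119509 = 0.458146.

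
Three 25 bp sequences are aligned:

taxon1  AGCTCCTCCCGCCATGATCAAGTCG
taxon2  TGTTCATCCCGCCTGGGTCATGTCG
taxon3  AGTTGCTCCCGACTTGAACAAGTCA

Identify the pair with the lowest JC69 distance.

taxon1 and taxon3

taxon1–taxon2: 7/25 differ, p = 0.280, d = 0.351.
taxon1–taxon3: 6/25 differ, p = 0.240, d = 0.289.
taxon2–taxon3: 9/25 differ, p = 0.360, d = 0.490.
The smallest distance is between taxon1 and taxon3.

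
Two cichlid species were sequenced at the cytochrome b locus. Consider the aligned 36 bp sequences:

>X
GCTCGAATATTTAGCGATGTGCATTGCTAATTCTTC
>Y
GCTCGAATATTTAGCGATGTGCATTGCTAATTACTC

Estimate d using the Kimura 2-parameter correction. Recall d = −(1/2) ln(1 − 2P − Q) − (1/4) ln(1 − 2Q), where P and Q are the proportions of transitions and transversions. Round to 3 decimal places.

Of 36 sites, 1 differences are transitions and 1 are transversions, so P = 1/36 ≈ 0.027778 and Q = 1/36 ≈ 0.027778.
Under the Kimura two-parameter model, d = −½ ln(1 − 2P − Q) − ¼ ln(1 − 2Q).
1 − 2P − Q = 0.916666, giving −½ ln(0.916666) = 0.043506.
1 − 2Q = 0.944444, giving −¼ ln(0.944444) = 0.014290.
d = 0.043506 + 0.014290 = 0.057796.

0.058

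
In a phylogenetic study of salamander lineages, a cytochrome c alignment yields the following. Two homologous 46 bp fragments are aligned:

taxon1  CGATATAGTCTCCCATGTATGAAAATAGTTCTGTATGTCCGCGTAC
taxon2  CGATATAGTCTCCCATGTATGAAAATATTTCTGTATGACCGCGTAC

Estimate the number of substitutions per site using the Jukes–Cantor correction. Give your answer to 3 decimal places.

The sequences differ at 2 of 46 sites (28, 38), so p = 2/46 ≈ 0.043478.
d = −(3/4) ln(1 − 4p/3) = −0.75 ln(1 − 0.057971) = −0.75 ln(0.942029)
  = −0.75 × (-0.059719) = 0.044789 substitutions/site.

0.045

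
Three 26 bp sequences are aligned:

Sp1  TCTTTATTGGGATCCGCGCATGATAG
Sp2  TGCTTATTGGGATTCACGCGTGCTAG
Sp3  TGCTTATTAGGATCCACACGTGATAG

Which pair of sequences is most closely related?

Sp2 and Sp3

Sp1–Sp2: 6/26 differ, p = 0.231, d = 0.276.
Sp1–Sp3: 6/26 differ, p = 0.231, d = 0.276.
Sp2–Sp3: 4/26 differ, p = 0.154, d = 0.172.
The smallest distance is between Sp2 and Sp3.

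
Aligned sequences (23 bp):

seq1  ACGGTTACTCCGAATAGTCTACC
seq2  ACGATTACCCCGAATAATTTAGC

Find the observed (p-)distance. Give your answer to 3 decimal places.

The sequences differ at 5 of 23 positions (sites 4, 9, 17, 19, 22).
p = 5/23 = 0.217391… ≈ 0.217 (to 3 d.p.).

0.217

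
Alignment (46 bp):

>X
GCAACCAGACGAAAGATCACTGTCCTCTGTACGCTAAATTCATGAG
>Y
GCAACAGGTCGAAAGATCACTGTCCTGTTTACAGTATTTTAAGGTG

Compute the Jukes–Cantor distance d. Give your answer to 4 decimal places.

0.3206

The sequences differ at 12 of 46 sites, so p = 12/46 ≈ 0.26087.
d = −(3/4) ln(1 − 4p/3) = −0.75 ln(1 − 0.347827) = −0.75 ln(0.652173)
  = −0.75 × (-0.427445) = 0.320584 substitutions/site.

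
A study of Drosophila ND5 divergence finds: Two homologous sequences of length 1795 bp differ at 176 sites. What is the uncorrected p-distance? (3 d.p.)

0.098

p = 176/1795 = 0.098050… ≈ 0.098 (to 3 d.p.).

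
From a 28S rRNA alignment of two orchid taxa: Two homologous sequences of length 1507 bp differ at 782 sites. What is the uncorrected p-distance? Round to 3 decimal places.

0.519

p = 782/1507 = 0.518911… ≈ 0.519 (to 3 d.p.).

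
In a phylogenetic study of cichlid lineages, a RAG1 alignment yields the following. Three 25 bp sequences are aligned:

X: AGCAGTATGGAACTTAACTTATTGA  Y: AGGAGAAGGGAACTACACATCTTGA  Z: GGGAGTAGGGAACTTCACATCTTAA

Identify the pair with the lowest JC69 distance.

Y and Z

X–Y: 7/25 differ, p = 0.280, d = 0.351.
X–Z: 7/25 differ, p = 0.280, d = 0.351.
Y–Z: 4/25 differ, p = 0.160, d = 0.180.
The smallest distance is between Y and Z.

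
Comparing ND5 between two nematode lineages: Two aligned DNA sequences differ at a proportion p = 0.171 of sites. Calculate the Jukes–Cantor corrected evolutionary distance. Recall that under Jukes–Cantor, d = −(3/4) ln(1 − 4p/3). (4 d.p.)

0.1941

d = −(3/4) ln(1 − 4p/3) = −0.75 ln(1 − 0.228) = −0.75 ln(0.772)
  = −0.75 × (-0.258771) = 0.194078 substitutions/site.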